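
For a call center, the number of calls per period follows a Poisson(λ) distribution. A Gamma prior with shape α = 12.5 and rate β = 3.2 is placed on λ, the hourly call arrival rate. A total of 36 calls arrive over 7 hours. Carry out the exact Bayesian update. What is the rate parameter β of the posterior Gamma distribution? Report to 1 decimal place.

With a Gamma(shape α, rate β) prior, the Poisson likelihood is conjugate: the posterior is Gamma(α + ΣXᵢ, β + n).
Posterior: Gamma(α+S, β+n) = Gamma(12.5+36, 3.2+7) = Gamma(48.5, 10.2).
Posterior β = 10.2.

10.2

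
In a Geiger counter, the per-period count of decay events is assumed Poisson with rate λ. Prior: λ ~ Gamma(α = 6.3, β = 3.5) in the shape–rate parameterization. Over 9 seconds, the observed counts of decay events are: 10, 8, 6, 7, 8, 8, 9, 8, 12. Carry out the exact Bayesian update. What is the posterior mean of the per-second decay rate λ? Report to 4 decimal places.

6.5840

With a Gamma(shape α, rate β) prior, the Poisson likelihood is conjugate: the posterior is Gamma(α + ΣXᵢ, β + n).
Sum of counts S = 76 over n = 9 seconds.
Posterior: Gamma(α+S, β+n) = Gamma(6.3+76, 3.5+9) = Gamma(82.3, 12.5).
Posterior mean = α/β = 82.3/12.5 = 6.5840.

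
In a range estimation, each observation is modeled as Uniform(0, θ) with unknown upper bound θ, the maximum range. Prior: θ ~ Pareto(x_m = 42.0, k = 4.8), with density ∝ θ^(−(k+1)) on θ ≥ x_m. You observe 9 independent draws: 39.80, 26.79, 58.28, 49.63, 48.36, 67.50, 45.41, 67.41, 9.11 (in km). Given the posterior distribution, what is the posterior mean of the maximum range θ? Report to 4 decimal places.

72.7734

A Pareto(scale x_m, shape k) prior on the upper bound θ of Uniform(0, θ) is conjugate: posterior is Pareto(max(x_m, max xᵢ), k + n).
Sample maximum = 67.50; prior scale x_m = 42.0 → posterior scale = max = 67.50.
Posterior shape = 4.8 + 9 = 13.8.
E[θ|data] = k·x_m/(k−1) = 13.8·67.50/12.8 = 72.7734.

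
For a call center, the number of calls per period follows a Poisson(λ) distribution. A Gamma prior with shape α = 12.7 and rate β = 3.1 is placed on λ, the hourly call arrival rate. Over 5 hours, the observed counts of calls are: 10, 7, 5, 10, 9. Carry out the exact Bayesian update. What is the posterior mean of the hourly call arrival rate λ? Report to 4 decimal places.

6.6296

With a Gamma(shape α, rate β) prior, the Poisson likelihood is conjugate: the posterior is Gamma(α + ΣXᵢ, β + n).
Sum of counts S = 41 over n = 5 hours.
Posterior: Gamma(α+S, β+n) = Gamma(12.7+41, 3.1+5) = Gamma(53.7, 8.1).
Posterior mean = α/β = 53.7/8.1 = 6.6296.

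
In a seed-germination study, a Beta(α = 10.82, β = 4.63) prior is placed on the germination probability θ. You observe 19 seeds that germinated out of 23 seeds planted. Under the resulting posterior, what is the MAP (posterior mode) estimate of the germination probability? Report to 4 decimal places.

The Beta prior is conjugate to a Binomial/Bernoulli likelihood; the update adds successes to α and failures to β.
Posterior: Beta(α+k, β+n−k) = Beta(10.82+19, 4.63+4) = Beta(29.82, 8.63).
Mode of Beta(a,b) for a,b>1 is (a−1)/(a+b−2) = 28.82/36.45 = 0.7907.

0.7907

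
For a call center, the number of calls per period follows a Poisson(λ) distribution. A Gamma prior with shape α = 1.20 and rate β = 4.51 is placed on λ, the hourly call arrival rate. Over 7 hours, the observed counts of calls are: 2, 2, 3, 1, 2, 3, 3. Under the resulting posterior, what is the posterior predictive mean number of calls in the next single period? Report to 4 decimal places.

1.4944

With a Gamma(shape α, rate β) prior, the Poisson likelihood is conjugate: the posterior is Gamma(α + ΣXᵢ, β + n).
Sum of counts S = 16 over n = 7 hours.
Posterior: Gamma(α+S, β+n) = Gamma(1.20+16, 4.51+7) = Gamma(17.20, 11.51).
The predictive distribution for one future period is NegBinom with mean α/β = 1.4944.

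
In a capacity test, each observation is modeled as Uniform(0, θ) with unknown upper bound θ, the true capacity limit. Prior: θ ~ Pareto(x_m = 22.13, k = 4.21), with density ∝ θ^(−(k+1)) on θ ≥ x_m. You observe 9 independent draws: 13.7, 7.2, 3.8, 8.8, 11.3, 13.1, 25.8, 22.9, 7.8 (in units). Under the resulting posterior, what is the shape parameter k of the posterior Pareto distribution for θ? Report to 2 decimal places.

A Pareto(scale x_m, shape k) prior on the upper bound θ of Uniform(0, θ) is conjugate: posterior is Pareto(max(x_m, max xᵢ), k + n).
Sample maximum = 25.8; prior scale x_m = 22.13 → posterior scale = max = 25.80.
Posterior shape = 4.21 + 9 = 13.21.
Posterior shape k = 13.21.

13.21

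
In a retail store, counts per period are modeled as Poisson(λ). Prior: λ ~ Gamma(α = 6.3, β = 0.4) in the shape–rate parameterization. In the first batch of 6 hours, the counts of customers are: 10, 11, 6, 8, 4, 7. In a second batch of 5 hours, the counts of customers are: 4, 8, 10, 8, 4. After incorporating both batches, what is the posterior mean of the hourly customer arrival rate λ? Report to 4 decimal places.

With a Gamma(shape α, rate β) prior, the Poisson likelihood is conjugate: the posterior is Gamma(α + ΣXᵢ, β + n).
Batch 1: sum of counts S = 46 over n = 6 hours.
After batch 1: Gamma(α+S, β+n) = Gamma(6.3+46, 0.4+6) = Gamma(52.3, 6.4).
Batch 2: sum of counts S = 34 over n = 5 hours.
After batch 2: Gamma(α+S, β+n) = Gamma(52.3+34, 6.4+5) = Gamma(86.3, 11.4).
Posterior mean = α/β = 86.3/11.4 = 7.5702.

7.5702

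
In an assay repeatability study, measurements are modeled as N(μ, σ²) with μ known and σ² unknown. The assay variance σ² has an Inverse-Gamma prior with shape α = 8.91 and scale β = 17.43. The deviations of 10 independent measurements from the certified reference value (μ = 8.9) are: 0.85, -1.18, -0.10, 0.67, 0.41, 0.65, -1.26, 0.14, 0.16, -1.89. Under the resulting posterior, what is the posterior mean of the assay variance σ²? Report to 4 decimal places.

With known mean μ and an Inverse-Gamma(α, β) prior on σ², the Normal likelihood is conjugate: posterior is Inv-Gamma(α + n/2, β + Σ(xᵢ−μ)²/2).
Σ(xᵢ−μ)² = (0.85)² + (-1.18)² + (-0.10)² + (0.67)² + (0.41)² + (0.65)² + (-1.26)² + (0.14)² + (0.16)² + (-1.89)² = 8.3693.
Posterior: Inv-Gamma(8.91 + 10/2, 17.43 + 8.3693/2) = Inv-Gamma(13.91, 21.61465).
E[σ²|data] = β/(α−1) = 21.61465/12.91 = 1.6743.

1.6743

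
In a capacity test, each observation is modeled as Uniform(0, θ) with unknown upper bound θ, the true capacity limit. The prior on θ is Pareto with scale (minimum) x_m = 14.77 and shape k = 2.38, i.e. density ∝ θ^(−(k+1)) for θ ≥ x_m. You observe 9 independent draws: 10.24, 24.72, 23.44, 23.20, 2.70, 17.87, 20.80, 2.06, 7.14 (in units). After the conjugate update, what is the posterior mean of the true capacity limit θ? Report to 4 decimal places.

A Pareto(scale x_m, shape k) prior on the upper bound θ of Uniform(0, θ) is conjugate: posterior is Pareto(max(x_m, max xᵢ), k + n).
Sample maximum = 24.72; prior scale x_m = 14.77 → posterior scale = max = 24.72.
Posterior shape = 2.38 + 9 = 11.38.
E[θ|data] = k·x_m/(k−1) = 11.38·24.72/10.38 = 27.1015.

27.1015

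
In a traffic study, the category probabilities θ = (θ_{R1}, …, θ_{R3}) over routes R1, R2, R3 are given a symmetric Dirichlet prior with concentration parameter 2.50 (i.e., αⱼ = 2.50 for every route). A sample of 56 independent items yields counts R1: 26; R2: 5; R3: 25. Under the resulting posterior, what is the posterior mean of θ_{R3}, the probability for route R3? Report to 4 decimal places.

The Dirichlet prior is conjugate to the Multinomial likelihood: each posterior αⱼ = prior αⱼ + observed count nⱼ.
Posterior concentration: (28.50, 7.50, 27.50), total = 63.50.
E[θ_{R3}|data] = α_{R3}/Σα = 27.50/63.50 = 0.4331.

0.4331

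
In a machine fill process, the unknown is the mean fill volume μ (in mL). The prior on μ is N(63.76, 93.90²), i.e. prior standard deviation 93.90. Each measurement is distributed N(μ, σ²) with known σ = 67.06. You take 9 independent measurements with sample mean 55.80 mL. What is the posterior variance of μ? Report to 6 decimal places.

472.873744

For Normal data with known variance σ², a Normal(μ₀, σ₀²) prior on μ is conjugate. Posterior precision = 1/σ₀² + n/σ²; posterior mean is the precision-weighted average of μ₀ and x̄.
σ₀² = 93.90² = 8817.21, σ² = 67.06² = 4497.0436; σ² + n·σ₀² = 4497.0436 + 9·8817.21 = 83851.9336.
Posterior precision = 1/σ₀² + n/σ² = 1/8817.21 + 9/4497.0436 = (σ² + n·σ₀²)/(σ₀²σ²) = 83851.9336/(8817.21·4497.0436); posterior variance σₙ² = σ₀²σ²/(σ² + n·σ₀²) = 8817.21·4497.0436/83851.9336 = 472.873744.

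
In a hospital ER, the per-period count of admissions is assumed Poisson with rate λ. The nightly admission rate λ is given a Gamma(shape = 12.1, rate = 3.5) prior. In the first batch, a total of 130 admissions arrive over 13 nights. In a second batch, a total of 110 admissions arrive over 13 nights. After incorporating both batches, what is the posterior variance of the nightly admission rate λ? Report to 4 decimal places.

0.2897

With a Gamma(shape α, rate β) prior, the Poisson likelihood is conjugate: the posterior is Gamma(α + ΣXᵢ, β + n).
After batch 1: Gamma(α+S, β+n) = Gamma(12.1+130, 3.5+13) = Gamma(142.1, 16.5).
After batch 2: Gamma(α+S, β+n) = Gamma(142.1+110, 16.5+13) = Gamma(252.1, 29.5).
Var = α/β² = 252.1/29.5² = 0.2897.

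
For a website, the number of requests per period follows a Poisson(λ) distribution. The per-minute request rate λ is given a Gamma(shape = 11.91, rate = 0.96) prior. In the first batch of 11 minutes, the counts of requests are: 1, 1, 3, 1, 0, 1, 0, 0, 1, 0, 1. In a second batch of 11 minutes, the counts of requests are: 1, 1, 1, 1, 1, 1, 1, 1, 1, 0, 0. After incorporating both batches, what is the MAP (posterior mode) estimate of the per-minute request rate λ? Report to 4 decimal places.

With a Gamma(shape α, rate β) prior, the Poisson likelihood is conjugate: the posterior is Gamma(α + ΣXᵢ, β + n).
Batch 1: sum of counts S = 9 over n = 11 minutes.
After batch 1: Gamma(α+S, β+n) = Gamma(11.91+9, 0.96+11) = Gamma(20.91, 11.96).
Batch 2: sum of counts S = 9 over n = 11 minutes.
After batch 2: Gamma(α+S, β+n) = Gamma(20.91+9, 11.96+11) = Gamma(29.91, 22.96).
Mode of Gamma(α,β) for α≥1 is (α−1)/β = 28.91/22.96 = 1.2591.

1.2591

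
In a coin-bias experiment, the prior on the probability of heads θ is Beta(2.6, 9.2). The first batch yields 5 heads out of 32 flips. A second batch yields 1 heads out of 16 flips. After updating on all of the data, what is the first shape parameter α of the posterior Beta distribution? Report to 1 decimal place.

The Beta prior is conjugate to a Binomial/Bernoulli likelihood; the update adds successes to α and failures to β.
After batch 1: Beta(2.6+5, 9.2+27) = Beta(7.6, 36.2).
After batch 2: Beta(7.6+1, 36.2+15) = Beta(8.6, 51.2).
Posterior α = 8.6.

8.6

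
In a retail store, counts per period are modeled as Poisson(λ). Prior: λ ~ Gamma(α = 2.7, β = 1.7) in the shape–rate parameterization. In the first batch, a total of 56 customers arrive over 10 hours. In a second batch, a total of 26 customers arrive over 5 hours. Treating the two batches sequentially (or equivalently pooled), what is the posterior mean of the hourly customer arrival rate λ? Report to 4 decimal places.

5.0719

With a Gamma(shape α, rate β) prior, the Poisson likelihood is conjugate: the posterior is Gamma(α + ΣXᵢ, β + n).
After batch 1: Gamma(α+S, β+n) = Gamma(2.7+56, 1.7+10) = Gamma(58.7, 11.7).
After batch 2: Gamma(α+S, β+n) = Gamma(58.7+26, 11.7+5) = Gamma(84.7, 16.7).
Posterior mean = α/β = 84.7/16.7 = 5.0719.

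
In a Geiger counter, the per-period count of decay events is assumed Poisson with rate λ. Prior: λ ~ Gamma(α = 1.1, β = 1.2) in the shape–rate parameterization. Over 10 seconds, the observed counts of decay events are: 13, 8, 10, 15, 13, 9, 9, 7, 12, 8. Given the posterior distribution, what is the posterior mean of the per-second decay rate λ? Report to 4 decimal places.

9.3839

With a Gamma(shape α, rate β) prior, the Poisson likelihood is conjugate: the posterior is Gamma(α + ΣXᵢ, β + n).
Sum of counts S = 104 over n = 10 seconds.
Posterior: Gamma(α+S, β+n) = Gamma(1.1+104, 1.2+10) = Gamma(105.1, 11.2).
Posterior mean = α/β = 105.1/11.2 = 9.3839.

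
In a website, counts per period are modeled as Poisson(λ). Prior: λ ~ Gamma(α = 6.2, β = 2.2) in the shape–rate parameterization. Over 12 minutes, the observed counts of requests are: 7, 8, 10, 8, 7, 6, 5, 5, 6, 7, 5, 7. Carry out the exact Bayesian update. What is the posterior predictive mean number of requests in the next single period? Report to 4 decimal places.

6.1408

With a Gamma(shape α, rate β) prior, the Poisson likelihood is conjugate: the posterior is Gamma(α + ΣXᵢ, β + n).
Sum of counts S = 81 over n = 12 minutes.
Posterior: Gamma(α+S, β+n) = Gamma(6.2+81, 2.2+12) = Gamma(87.2, 14.2).
The predictive distribution for one future period is NegBinom with mean α/β = 6.1408.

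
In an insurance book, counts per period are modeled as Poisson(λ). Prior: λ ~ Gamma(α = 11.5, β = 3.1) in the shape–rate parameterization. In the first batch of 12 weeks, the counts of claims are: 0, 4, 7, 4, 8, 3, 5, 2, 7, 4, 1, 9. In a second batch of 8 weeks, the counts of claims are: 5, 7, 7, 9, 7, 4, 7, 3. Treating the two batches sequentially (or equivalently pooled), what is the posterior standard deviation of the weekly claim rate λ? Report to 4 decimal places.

0.4632

With a Gamma(shape α, rate β) prior, the Poisson likelihood is conjugate: the posterior is Gamma(α + ΣXᵢ, β + n).
Batch 1: sum of counts S = 54 over n = 12 weeks.
After batch 1: Gamma(α+S, β+n) = Gamma(11.5+54, 3.1+12) = Gamma(65.5, 15.1).
Batch 2: sum of counts S = 49 over n = 8 weeks.
After batch 2: Gamma(α+S, β+n) = Gamma(65.5+49, 15.1+8) = Gamma(114.5, 23.1).
SD = √α/β = √114.5/23.1 = 0.4632.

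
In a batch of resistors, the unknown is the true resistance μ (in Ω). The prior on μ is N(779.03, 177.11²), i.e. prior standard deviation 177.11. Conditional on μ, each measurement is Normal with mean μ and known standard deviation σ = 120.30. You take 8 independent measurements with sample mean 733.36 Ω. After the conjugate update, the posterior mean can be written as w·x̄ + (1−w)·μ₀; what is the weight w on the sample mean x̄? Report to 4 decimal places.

For Normal data with known variance σ², a Normal(μ₀, σ₀²) prior on μ is conjugate. Posterior precision = 1/σ₀² + n/σ²; posterior mean is the precision-weighted average of μ₀ and x̄.
σ₀² = 177.11² = 31367.9521, σ² = 120.30² = 14472.09. Prior precision 1/σ₀² = 1/31367.9521; data precision n/σ² = 8/14472.09.
w = (n/σ²)/(1/σ₀² + n/σ²) = n·σ₀²/(σ² + n·σ₀²) = 8·31367.9521/(14472.09 + 8·31367.9521) = 250943.6168/265415.7068 = 0.9455.

0.9455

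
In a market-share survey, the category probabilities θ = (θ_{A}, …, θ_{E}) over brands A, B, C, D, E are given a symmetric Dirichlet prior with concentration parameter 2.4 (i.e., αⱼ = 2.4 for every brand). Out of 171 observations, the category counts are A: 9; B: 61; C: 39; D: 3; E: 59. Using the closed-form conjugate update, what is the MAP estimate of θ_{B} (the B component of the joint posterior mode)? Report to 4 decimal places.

The Dirichlet prior is conjugate to the Multinomial likelihood: each posterior αⱼ = prior αⱼ + observed count nⱼ.
Posterior concentration: (11.4, 63.4, 41.4, 5.4, 61.4), total = 183.0.
Joint mode component: (α_{B}−1)/(Σα−K) = 62.4/178.0 = 0.3506.

0.3506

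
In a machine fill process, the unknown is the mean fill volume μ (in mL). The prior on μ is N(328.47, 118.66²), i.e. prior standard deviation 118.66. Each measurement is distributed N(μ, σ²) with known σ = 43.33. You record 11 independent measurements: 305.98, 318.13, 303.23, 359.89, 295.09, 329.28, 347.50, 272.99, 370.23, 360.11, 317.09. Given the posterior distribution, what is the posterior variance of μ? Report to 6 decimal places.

168.636588

For Normal data with known variance σ², a Normal(μ₀, σ₀²) prior on μ is conjugate. Posterior precision = 1/σ₀² + n/σ²; posterior mean is the precision-weighted average of μ₀ and x̄.
σ₀² = 118.66² = 14080.1956, σ² = 43.33² = 1877.4889; σ² + n·σ₀² = 1877.4889 + 11·14080.1956 = 156759.6405.
Posterior precision = 1/σ₀² + n/σ² = 1/14080.1956 + 11/1877.4889 = (σ² + n·σ₀²)/(σ₀²σ²) = 156759.6405/(14080.1956·1877.4889); posterior variance σₙ² = σ₀²σ²/(σ² + n·σ₀²) = 14080.1956·1877.4889/156759.6405 = 168.636588.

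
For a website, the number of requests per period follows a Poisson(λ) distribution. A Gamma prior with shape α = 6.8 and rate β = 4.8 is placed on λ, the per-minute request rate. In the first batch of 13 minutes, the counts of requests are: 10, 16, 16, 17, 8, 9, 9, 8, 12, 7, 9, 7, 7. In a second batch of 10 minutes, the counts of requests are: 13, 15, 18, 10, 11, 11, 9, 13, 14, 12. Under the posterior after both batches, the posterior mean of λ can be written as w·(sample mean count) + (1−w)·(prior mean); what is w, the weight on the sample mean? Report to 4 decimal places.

With a Gamma(shape α, rate β) prior, the Poisson likelihood is conjugate: the posterior is Gamma(α + ΣXᵢ, β + n).
Total number of minutes: n = 13 + 10 = 23.
Posterior mean = (α₀+S)/(β₀+n) = [n/(β₀+n)]·(S/n) + [β₀/(β₀+n)]·(α₀/β₀), so only n and β₀ enter the weight.
Weight on data w = n/(β₀+n) = 23/(4.8+23) = 23/27.8 = 0.8273.

0.8273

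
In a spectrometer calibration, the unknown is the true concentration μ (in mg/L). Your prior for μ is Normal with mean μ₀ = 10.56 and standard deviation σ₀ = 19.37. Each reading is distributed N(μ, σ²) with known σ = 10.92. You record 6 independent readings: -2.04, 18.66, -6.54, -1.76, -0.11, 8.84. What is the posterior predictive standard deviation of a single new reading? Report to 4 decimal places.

For Normal data with known variance σ², a Normal(μ₀, σ₀²) prior on μ is conjugate. Posterior precision = 1/σ₀² + n/σ²; posterior mean is the precision-weighted average of μ₀ and x̄.
σ₀² = 19.37² = 375.1969, σ² = 10.92² = 119.2464; σ² + n·σ₀² = 119.2464 + 6·375.1969 = 2370.4278.
Posterior precision = 1/σ₀² + n/σ² = 1/375.1969 + 6/119.2464 = (σ² + n·σ₀²)/(σ₀²σ²) = 2370.4278/(375.1969·119.2464); posterior variance σₙ² = σ₀²σ²/(σ² + n·σ₀²) = 375.1969·119.2464/2370.4278 = 18.874601.
Predictive variance for one new observation = σₙ² + σ² = 375.1969·119.2464/2370.4278 + 119.2464 = σ²·(σ₀² + 2370.4278)/2370.4278 = 119.2464·2745.6247/2370.4278 = 138.121001; SD = √(119.2464·2745.6247/2370.4278) = 11.7525.

11.7525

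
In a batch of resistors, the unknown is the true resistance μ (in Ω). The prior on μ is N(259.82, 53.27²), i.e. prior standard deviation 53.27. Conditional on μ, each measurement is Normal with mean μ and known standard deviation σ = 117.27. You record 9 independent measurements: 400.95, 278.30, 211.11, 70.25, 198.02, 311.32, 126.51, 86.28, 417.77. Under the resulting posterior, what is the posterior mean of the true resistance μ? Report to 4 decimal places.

242.6407

For Normal data with known variance σ², a Normal(μ₀, σ₀²) prior on μ is conjugate. Posterior precision = 1/σ₀² + n/σ²; posterior mean is the precision-weighted average of μ₀ and x̄.
Σxᵢ = 400.95 + 278.30 + 211.11 + 70.25 + 198.02 + 311.32 + 126.51 + 86.28 + 417.77 = 2100.51, so n·x̄ = 2100.51.
σ₀² = 53.27² = 2837.6929, σ² = 117.27² = 13752.2529; σ² + n·σ₀² = 13752.2529 + 9·2837.6929 = 39291.489.
Posterior mean = (μ₀/σ₀² + n·x̄/σ²)/(1/σ₀² + n/σ²) = (σ²·μ₀ + σ₀²·n·x̄)/(σ² + n·σ₀²) = (13752.2529·259.82 + 2837.6929·2100.51)/39291.489 = 9533712.661857/39291.489 = 242.6407.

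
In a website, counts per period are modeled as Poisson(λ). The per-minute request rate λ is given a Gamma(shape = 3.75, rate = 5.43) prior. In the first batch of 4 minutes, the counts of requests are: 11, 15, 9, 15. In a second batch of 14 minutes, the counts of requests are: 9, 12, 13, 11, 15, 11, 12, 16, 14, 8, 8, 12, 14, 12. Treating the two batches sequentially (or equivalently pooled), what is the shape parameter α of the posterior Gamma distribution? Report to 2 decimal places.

220.75

With a Gamma(shape α, rate β) prior, the Poisson likelihood is conjugate: the posterior is Gamma(α + ΣXᵢ, β + n).
Batch 1: sum of counts S = 50 over n = 4 minutes.
After batch 1: Gamma(α+S, β+n) = Gamma(3.75+50, 5.43+4) = Gamma(53.75, 9.43).
Batch 2: sum of counts S = 167 over n = 14 minutes.
After batch 2: Gamma(α+S, β+n) = Gamma(53.75+167, 9.43+14) = Gamma(220.75, 23.43).
Posterior α = 220.75.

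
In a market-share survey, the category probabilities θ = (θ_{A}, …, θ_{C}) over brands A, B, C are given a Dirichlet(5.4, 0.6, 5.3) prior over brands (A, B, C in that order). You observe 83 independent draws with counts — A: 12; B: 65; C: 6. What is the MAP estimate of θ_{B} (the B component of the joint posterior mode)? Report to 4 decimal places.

The Dirichlet prior is conjugate to the Multinomial likelihood: each posterior αⱼ = prior αⱼ + observed count nⱼ.
Posterior concentration: (17.4, 65.6, 11.3), total = 94.3.
Joint mode component: (α_{B}−1)/(Σα−K) = 64.6/91.3 = 0.7076.

0.7076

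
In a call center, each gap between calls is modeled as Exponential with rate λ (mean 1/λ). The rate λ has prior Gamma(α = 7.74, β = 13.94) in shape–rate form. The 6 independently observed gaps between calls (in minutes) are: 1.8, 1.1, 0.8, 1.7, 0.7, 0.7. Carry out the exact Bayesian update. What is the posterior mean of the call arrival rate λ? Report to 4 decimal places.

0.6625

With a Gamma(shape α, rate β) prior on the exponential rate λ, the posterior after n observations with total T = Σxᵢ is Gamma(α+n, β+T).
Sum of observations T = 6.8 minutes; n = 6.
Posterior: Gamma(7.74+6, 13.94+6.8) = Gamma(13.74, 20.74).
Posterior mean of λ = α/β = 13.74/20.74 = 0.6625.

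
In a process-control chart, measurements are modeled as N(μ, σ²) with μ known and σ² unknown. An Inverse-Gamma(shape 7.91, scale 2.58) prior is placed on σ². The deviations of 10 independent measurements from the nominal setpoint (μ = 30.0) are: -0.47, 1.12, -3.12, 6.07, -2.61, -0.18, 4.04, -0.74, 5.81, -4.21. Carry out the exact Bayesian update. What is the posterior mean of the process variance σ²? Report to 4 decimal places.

With known mean μ and an Inverse-Gamma(α, β) prior on σ², the Normal likelihood is conjugate: posterior is Inv-Gamma(α + n/2, β + Σ(xᵢ−μ)²/2).
Σ(xᵢ−μ)² = (-0.47)² + (1.12)² + (-3.12)² + (6.07)² + (-2.61)² + (-0.18)² + (4.04)² + (-0.74)² + (5.81)² + (-4.21)² = 123.2485.
Posterior: Inv-Gamma(7.91 + 10/2, 2.58 + 123.2485/2) = Inv-Gamma(12.91, 64.20425).
E[σ²|data] = β/(α−1) = 64.20425/11.91 = 5.3908.

5.3908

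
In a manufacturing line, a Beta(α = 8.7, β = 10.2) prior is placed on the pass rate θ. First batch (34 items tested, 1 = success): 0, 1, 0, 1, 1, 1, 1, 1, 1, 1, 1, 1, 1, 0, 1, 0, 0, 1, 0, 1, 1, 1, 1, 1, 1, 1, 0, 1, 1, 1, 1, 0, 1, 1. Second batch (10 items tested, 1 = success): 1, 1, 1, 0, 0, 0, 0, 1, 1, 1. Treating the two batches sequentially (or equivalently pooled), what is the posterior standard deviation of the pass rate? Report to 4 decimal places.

The Beta prior is conjugate to a Binomial/Bernoulli likelihood; the update adds successes to α and failures to β.
After batch 1: Beta(8.7+26, 10.2+8) = Beta(34.7, 18.2).
After batch 2: Beta(34.7+6, 18.2+4) = Beta(40.7, 22.2).
Var = αβ/((α+β)²(α+β+1)) = 40.7·22.2/(62.9²·63.9) = 0.00357392; SD = √0.00357392 = 0.0598.

0.0598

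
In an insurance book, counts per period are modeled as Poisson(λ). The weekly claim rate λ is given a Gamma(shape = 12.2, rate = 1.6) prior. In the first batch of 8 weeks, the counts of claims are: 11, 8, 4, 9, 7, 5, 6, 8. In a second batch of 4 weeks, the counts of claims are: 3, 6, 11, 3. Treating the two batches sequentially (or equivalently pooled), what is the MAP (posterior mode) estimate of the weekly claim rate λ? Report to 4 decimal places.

6.7794

With a Gamma(shape α, rate β) prior, the Poisson likelihood is conjugate: the posterior is Gamma(α + ΣXᵢ, β + n).
Batch 1: sum of counts S = 58 over n = 8 weeks.
After batch 1: Gamma(α+S, β+n) = Gamma(12.2+58, 1.6+8) = Gamma(70.2, 9.6).
Batch 2: sum of counts S = 23 over n = 4 weeks.
After batch 2: Gamma(α+S, β+n) = Gamma(70.2+23, 9.6+4) = Gamma(93.2, 13.6).
Mode of Gamma(α,β) for α≥1 is (α−1)/β = 92.2/13.6 = 6.7794.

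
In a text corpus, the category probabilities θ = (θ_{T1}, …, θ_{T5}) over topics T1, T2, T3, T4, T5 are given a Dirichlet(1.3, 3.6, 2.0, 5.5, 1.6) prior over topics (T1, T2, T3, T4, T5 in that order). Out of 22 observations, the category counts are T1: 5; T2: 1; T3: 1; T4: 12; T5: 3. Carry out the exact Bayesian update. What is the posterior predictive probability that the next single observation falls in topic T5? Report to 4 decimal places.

The Dirichlet prior is conjugate to the Multinomial likelihood: each posterior αⱼ = prior αⱼ + observed count nⱼ.
Posterior concentration: (6.3, 4.6, 3.0, 17.5, 4.6), total = 36.0.
P(next = T5 | data) = α_{T5}/Σα = 0.1278.

0.1278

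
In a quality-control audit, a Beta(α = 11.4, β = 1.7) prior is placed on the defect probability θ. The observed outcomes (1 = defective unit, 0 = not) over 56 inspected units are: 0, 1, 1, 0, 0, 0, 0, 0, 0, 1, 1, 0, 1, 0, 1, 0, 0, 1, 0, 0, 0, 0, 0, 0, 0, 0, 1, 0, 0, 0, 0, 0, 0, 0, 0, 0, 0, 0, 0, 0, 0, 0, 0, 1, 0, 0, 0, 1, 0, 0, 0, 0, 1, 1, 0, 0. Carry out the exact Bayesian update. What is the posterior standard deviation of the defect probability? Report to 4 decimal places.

The Beta prior is conjugate to a Binomial/Bernoulli likelihood; the update adds successes to α and failures to β.
Posterior: Beta(α+k, β+n−k) = Beta(11.4+12, 1.7+44) = Beta(23.4, 45.7).
Var = αβ/((α+β)²(α+β+1)) = 23.4·45.7/(69.1²·70.1) = 0.00319490; SD = √0.00319490 = 0.0565.

0.0565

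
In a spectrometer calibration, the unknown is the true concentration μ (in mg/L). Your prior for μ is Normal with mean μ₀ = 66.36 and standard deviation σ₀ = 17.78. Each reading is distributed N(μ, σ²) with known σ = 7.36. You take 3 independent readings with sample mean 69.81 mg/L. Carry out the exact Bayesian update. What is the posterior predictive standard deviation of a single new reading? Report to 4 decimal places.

8.4410

For Normal data with known variance σ², a Normal(μ₀, σ₀²) prior on μ is conjugate. Posterior precision = 1/σ₀² + n/σ²; posterior mean is the precision-weighted average of μ₀ and x̄.
σ₀² = 17.78² = 316.1284, σ² = 7.36² = 54.1696; σ² + n·σ₀² = 54.1696 + 3·316.1284 = 1002.5548.
Posterior precision = 1/σ₀² + n/σ² = 1/316.1284 + 3/54.1696 = (σ² + n·σ₀²)/(σ₀²σ²) = 1002.5548/(316.1284·54.1696); posterior variance σₙ² = σ₀²σ²/(σ² + n·σ₀²) = 316.1284·54.1696/1002.5548 = 17.080911.
Predictive variance for one new observation = σₙ² + σ² = 316.1284·54.1696/1002.5548 + 54.1696 = σ²·(σ₀² + 1002.5548)/1002.5548 = 54.1696·1318.6832/1002.5548 = 71.250511; SD = √(54.1696·1318.6832/1002.5548) = 8.4410.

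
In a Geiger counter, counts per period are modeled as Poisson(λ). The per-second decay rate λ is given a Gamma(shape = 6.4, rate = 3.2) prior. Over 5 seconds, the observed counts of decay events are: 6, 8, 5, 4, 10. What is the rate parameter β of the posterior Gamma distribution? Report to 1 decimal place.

8.2

With a Gamma(shape α, rate β) prior, the Poisson likelihood is conjugate: the posterior is Gamma(α + ΣXᵢ, β + n).
Sum of counts S = 33 over n = 5 seconds.
Posterior: Gamma(α+S, β+n) = Gamma(6.4+33, 3.2+5) = Gamma(39.4, 8.2).
Posterior β = 8.2.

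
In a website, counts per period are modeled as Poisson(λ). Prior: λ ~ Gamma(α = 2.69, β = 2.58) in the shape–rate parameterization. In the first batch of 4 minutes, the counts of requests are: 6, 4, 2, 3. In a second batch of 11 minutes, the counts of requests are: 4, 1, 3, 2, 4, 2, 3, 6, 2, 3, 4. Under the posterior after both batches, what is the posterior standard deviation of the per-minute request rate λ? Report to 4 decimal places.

0.4090

With a Gamma(shape α, rate β) prior, the Poisson likelihood is conjugate: the posterior is Gamma(α + ΣXᵢ, β + n).
Batch 1: sum of counts S = 15 over n = 4 minutes.
After batch 1: Gamma(α+S, β+n) = Gamma(2.69+15, 2.58+4) = Gamma(17.69, 6.58).
Batch 2: sum of counts S = 34 over n = 11 minutes.
After batch 2: Gamma(α+S, β+n) = Gamma(17.69+34, 6.58+11) = Gamma(51.69, 17.58).
SD = √α/β = √51.69/17.58 = 0.4090.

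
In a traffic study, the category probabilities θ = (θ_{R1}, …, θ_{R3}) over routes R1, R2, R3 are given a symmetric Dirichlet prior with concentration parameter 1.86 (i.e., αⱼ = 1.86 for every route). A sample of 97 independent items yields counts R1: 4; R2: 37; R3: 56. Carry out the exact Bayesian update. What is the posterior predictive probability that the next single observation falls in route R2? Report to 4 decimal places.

0.3788

The Dirichlet prior is conjugate to the Multinomial likelihood: each posterior αⱼ = prior αⱼ + observed count nⱼ.
Posterior concentration: (5.86, 38.86, 57.86), total = 102.58.
P(next = R2 | data) = α_{R2}/Σα = 0.3788.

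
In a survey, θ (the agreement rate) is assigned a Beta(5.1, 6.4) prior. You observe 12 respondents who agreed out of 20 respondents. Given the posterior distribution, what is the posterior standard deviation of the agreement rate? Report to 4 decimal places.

0.0874

The Beta prior is conjugate to a Binomial/Bernoulli likelihood; the update adds successes to α and failures to β.
Posterior: Beta(α+k, β+n−k) = Beta(5.1+12, 6.4+8) = Beta(17.1, 14.4).
Var = αβ/((α+β)²(α+β+1)) = 17.1·14.4/(31.5²·32.5) = 0.00763579; SD = √0.00763579 = 0.0874.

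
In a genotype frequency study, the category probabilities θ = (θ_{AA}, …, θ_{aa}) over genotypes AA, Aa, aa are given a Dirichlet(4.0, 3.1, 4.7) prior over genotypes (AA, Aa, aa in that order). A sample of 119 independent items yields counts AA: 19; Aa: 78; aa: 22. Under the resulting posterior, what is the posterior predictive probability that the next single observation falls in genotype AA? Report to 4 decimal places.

The Dirichlet prior is conjugate to the Multinomial likelihood: each posterior αⱼ = prior αⱼ + observed count nⱼ.
Posterior concentration: (23.0, 81.1, 26.7), total = 130.8.
P(next = AA | data) = α_{AA}/Σα = 0.1758.

0.1758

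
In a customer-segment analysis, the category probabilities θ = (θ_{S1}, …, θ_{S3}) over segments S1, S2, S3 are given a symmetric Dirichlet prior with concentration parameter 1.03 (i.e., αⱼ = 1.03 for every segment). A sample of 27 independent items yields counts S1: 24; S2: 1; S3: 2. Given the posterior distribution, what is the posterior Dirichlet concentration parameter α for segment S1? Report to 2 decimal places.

25.03

The Dirichlet prior is conjugate to the Multinomial likelihood: each posterior αⱼ = prior αⱼ + observed count nⱼ.
Posterior concentration: (25.03, 2.03, 3.03), total = 30.09.
α_{S1} = 1.03 + 24 = 25.03.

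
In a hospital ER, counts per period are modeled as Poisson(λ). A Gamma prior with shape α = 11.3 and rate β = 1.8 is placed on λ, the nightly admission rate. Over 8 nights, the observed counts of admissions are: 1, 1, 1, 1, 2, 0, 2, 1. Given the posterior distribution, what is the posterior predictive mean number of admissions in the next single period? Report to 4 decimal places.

2.0714

With a Gamma(shape α, rate β) prior, the Poisson likelihood is conjugate: the posterior is Gamma(α + ΣXᵢ, β + n).
Sum of counts S = 9 over n = 8 nights.
Posterior: Gamma(α+S, β+n) = Gamma(11.3+9, 1.8+8) = Gamma(20.3, 9.8).
The predictive distribution for one future period is NegBinom with mean α/β = 2.0714.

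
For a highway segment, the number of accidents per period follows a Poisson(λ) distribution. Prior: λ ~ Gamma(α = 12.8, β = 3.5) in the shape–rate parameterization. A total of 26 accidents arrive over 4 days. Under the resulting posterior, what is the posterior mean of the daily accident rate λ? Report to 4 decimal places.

With a Gamma(shape α, rate β) prior, the Poisson likelihood is conjugate: the posterior is Gamma(α + ΣXᵢ, β + n).
Posterior: Gamma(α+S, β+n) = Gamma(12.8+26, 3.5+4) = Gamma(38.8, 7.5).
Posterior mean = α/β = 38.8/7.5 = 5.1733.

5.1733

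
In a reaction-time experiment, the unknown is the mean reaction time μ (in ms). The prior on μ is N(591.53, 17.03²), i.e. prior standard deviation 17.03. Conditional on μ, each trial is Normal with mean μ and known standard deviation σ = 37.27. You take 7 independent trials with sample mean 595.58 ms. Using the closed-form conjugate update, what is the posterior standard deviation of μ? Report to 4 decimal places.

For Normal data with known variance σ², a Normal(μ₀, σ₀²) prior on μ is conjugate. Posterior precision = 1/σ₀² + n/σ²; posterior mean is the precision-weighted average of μ₀ and x̄.
σ₀² = 17.03² = 290.0209, σ² = 37.27² = 1389.0529; σ² + n·σ₀² = 1389.0529 + 7·290.0209 = 3419.1992.
Posterior precision = 1/σ₀² + n/σ² = 1/290.0209 + 7/1389.0529 = (σ² + n·σ₀²)/(σ₀²σ²) = 3419.1992/(290.0209·1389.0529); posterior variance σₙ² = σ₀²σ²/(σ² + n·σ₀²) = 290.0209·1389.0529/3419.1992 = 117.821264.
Posterior SD = √σₙ² = √(290.0209·1389.0529/3419.1992) = 10.8546.

10.8546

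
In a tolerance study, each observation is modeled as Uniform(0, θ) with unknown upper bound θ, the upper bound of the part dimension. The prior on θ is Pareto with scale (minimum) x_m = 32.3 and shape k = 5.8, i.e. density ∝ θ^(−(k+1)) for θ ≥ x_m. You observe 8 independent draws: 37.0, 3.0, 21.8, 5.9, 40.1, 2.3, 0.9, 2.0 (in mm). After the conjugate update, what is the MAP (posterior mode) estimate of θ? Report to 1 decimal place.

40.1

A Pareto(scale x_m, shape k) prior on the upper bound θ of Uniform(0, θ) is conjugate: posterior is Pareto(max(x_m, max xᵢ), k + n).
Sample maximum = 40.1; prior scale x_m = 32.3 → posterior scale = max = 40.1.
Posterior shape = 5.8 + 8 = 13.8.
The Pareto density is decreasing on [x_m, ∞), so the mode is x_m = 40.1.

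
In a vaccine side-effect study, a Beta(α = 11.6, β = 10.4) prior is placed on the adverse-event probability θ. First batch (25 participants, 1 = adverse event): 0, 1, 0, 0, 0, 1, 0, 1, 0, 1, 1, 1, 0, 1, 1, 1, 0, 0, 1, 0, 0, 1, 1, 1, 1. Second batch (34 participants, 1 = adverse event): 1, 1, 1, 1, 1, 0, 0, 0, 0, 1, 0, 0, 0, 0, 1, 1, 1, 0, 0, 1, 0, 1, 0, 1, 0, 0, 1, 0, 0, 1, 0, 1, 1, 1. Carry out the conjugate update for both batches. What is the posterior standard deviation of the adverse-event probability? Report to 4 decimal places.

The Beta prior is conjugate to a Binomial/Bernoulli likelihood; the update adds successes to α and failures to β.
After batch 1: Beta(11.6+14, 10.4+11) = Beta(25.6, 21.4).
After batch 2: Beta(25.6+17, 21.4+17) = Beta(42.6, 38.4).
Var = αβ/((α+β)²(α+β+1)) = 42.6·38.4/(81.0²·82.0) = 0.00304058; SD = √0.00304058 = 0.0551.

0.0551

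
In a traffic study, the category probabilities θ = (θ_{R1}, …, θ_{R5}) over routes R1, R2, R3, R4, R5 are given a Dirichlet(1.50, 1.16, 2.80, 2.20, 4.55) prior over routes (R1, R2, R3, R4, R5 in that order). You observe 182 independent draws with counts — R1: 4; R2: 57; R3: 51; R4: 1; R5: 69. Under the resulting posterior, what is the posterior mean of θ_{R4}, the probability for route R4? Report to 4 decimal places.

0.0165

The Dirichlet prior is conjugate to the Multinomial likelihood: each posterior αⱼ = prior αⱼ + observed count nⱼ.
Posterior concentration: (5.50, 58.16, 53.80, 3.20, 73.55), total = 194.21.
E[θ_{R4}|data] = α_{R4}/Σα = 3.20/194.21 = 0.0165.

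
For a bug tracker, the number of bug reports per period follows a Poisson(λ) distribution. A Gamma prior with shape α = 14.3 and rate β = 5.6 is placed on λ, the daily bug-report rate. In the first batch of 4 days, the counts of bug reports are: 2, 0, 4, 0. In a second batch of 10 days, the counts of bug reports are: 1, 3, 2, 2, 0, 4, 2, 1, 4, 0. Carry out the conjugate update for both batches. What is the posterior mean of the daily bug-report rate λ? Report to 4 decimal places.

2.0051

With a Gamma(shape α, rate β) prior, the Poisson likelihood is conjugate: the posterior is Gamma(α + ΣXᵢ, β + n).
Batch 1: sum of counts S = 6 over n = 4 days.
After batch 1: Gamma(α+S, β+n) = Gamma(14.3+6, 5.6+4) = Gamma(20.3, 9.6).
Batch 2: sum of counts S = 19 over n = 10 days.
After batch 2: Gamma(α+S, β+n) = Gamma(20.3+19, 9.6+10) = Gamma(39.3, 19.6).
Posterior mean = α/β = 39.3/19.6 = 2.0051.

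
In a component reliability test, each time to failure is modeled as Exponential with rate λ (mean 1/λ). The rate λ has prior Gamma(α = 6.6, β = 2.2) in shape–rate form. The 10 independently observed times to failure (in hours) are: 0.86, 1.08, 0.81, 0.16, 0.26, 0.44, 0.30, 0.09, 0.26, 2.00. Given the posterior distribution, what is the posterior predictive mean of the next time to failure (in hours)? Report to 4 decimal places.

0.5423

With a Gamma(shape α, rate β) prior on the exponential rate λ, the posterior after n observations with total T = Σxᵢ is Gamma(α+n, β+T).
Sum of observations T = 6.26 hours; n = 10.
Posterior: Gamma(6.6+10, 2.2+6.26) = Gamma(16.6, 8.46).
The predictive distribution for the next observation is Lomax; its mean is β/(α−1) = 8.46/15.6 = 0.5423.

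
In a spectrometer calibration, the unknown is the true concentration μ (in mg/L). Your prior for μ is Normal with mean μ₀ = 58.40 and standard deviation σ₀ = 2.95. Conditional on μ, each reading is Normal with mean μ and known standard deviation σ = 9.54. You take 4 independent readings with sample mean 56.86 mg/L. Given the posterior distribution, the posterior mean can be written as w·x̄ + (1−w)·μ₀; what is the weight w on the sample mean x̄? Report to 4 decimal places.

For Normal data with known variance σ², a Normal(μ₀, σ₀²) prior on μ is conjugate. Posterior precision = 1/σ₀² + n/σ²; posterior mean is the precision-weighted average of μ₀ and x̄.
σ₀² = 2.95² = 8.7025, σ² = 9.54² = 91.0116. Prior precision 1/σ₀² = 1/8.7025; data precision n/σ² = 4/91.0116.
w = (n/σ²)/(1/σ₀² + n/σ²) = n·σ₀²/(σ² + n·σ₀²) = 4·8.7025/(91.0116 + 4·8.7025) = 34.81/125.8216 = 0.2767.

0.2767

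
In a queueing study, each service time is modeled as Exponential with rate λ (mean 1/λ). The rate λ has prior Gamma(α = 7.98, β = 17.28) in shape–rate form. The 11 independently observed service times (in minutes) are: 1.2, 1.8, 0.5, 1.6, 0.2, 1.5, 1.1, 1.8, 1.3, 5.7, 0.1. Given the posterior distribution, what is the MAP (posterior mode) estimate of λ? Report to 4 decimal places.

0.5276

With a Gamma(shape α, rate β) prior on the exponential rate λ, the posterior after n observations with total T = Σxᵢ is Gamma(α+n, β+T).
Sum of observations T = 16.8 minutes; n = 11.
Posterior: Gamma(7.98+11, 17.28+16.8) = Gamma(18.98, 34.08).
Mode = (α−1)/β = 0.5276.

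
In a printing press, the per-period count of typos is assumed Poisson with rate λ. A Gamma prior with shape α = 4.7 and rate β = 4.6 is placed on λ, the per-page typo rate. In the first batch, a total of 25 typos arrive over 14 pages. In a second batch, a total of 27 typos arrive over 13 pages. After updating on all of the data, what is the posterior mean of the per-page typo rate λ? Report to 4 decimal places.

1.7943

With a Gamma(shape α, rate β) prior, the Poisson likelihood is conjugate: the posterior is Gamma(α + ΣXᵢ, β + n).
After batch 1: Gamma(α+S, β+n) = Gamma(4.7+25, 4.6+14) = Gamma(29.7, 18.6).
After batch 2: Gamma(α+S, β+n) = Gamma(29.7+27, 18.6+13) = Gamma(56.7, 31.6).
Posterior mean = α/β = 56.7/31.6 = 1.7943.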